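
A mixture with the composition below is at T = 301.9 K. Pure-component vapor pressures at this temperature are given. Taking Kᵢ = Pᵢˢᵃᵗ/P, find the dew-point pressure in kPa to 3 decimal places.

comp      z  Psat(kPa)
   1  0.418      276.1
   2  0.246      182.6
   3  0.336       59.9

Pdew = 118.057 kPa

At the dew point ψ → 1, so Σzᵢ/Kᵢ = 1 with Kᵢ = Pᵢˢᵃᵗ/P ⇒ 1/P = Σzᵢ/Pᵢˢᵃᵗ.
1/P = 0.418/276.1 + 0.246/182.6 + 0.336/59.9 = 0.008471 ⇒ P = 118.057 kPa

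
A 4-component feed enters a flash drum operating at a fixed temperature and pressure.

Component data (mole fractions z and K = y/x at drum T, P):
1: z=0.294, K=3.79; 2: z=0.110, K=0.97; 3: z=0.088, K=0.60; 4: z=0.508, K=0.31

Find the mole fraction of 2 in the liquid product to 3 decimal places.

Material balance + equilibrium reduce to Σ zᵢ(Kᵢ−1)/(1+β(Kᵢ−1)) = 0.
Check two-phase: ΣzᵢKᵢ = 1.431 > 1 and Σzᵢ/Kᵢ = 1.976 > 1, so g(0) = 0.431 > 0 and g(1) = -0.976 < 0.
Newton–Raphson from β = 0.4:
  β = 0.400: g = -0.1417, g' = -0.993 → β = 0.257
  β = 0.257: g = 0.0089, g' = -1.151 → β = 0.265
Converged at β = 0.265.
Compositions from xᵢ = zᵢ/(1+β(Kᵢ−1)), yᵢ = Kᵢxᵢ:
  1: x = 0.169, y = 0.641
  2: x = 0.111, y = 0.108
  3: x = 0.098, y = 0.059
  4: x = 0.622, y = 0.193

x_2 = 0.111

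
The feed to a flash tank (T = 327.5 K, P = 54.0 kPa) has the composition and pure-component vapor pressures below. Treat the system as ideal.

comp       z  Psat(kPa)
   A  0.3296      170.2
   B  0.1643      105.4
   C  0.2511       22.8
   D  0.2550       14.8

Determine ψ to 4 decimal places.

ψ = 0.4487

Raoult's law: Kᵢ = Pᵢˢᵃᵗ/P = Pᵢˢᵃᵗ/54.0.
  K_A = 170.2/54.0 = 3.151852, K_B = 105.4/54.0 = 1.951852, K_C = 22.8/54.0 = 0.422222, K_D = 14.8/54.0 = 0.274074
Rachford–Rice: g(ψ) = Σ zᵢ(Kᵢ−1)/(1+ψ(Kᵢ−1)) = 0.
g(0) = ΣzᵢKᵢ − 1 = 0.5354 and g(1) = 1 − Σzᵢ/Kᵢ = -0.7139, so a root lies in (0, 1).
Newton iteration, ψ⁰ = 0.5:
  ψ = 0.5000: g = -0.04699, g' = -0.9194 → ψ = 0.4489
  ψ = 0.4489: g = -0.00014, g' = -0.9164 → ψ = 0.4487
Converged at ψ = 0.4487.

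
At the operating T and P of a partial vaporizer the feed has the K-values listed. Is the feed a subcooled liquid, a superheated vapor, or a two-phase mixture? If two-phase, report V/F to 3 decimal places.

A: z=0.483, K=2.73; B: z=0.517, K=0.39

two-phase, V/F = 0.493

ΣzᵢKᵢ = 1.520; Σzᵢ/Kᵢ = 1.503.
Both exceed 1, so a two-phase solution exists.
Newton iteration, ψ⁰ = 0.54:
  ψ = 0.540: g = -0.0383, g' = -0.814 → ψ = 0.493
Converged at ψ = 0.493.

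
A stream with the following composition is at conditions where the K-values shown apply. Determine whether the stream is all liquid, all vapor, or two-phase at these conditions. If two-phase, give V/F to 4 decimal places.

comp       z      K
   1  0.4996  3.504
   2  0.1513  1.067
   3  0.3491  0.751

all vapor

ΣzᵢKᵢ = 2.1742; Σzᵢ/Kᵢ = 0.7492.
Since Σzᵢ/Kᵢ < 1 the mixture is above its dew point — single vapor phase.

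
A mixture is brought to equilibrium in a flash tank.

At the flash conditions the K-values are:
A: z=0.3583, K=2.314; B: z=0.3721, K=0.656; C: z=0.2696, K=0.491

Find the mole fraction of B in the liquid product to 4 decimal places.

Newton iteration, V/F⁰ = 0.5:
  V/F = 0.5000: g = -0.05453, g' = -0.4152 → V/F = 0.3687
  V/F = 0.3687: g = 0.00165, g' = -0.4443 → V/F = 0.3724
Converged at V/F = 0.3724.
Compositions from xᵢ = zᵢ/(1+V/F(Kᵢ−1)), yᵢ = Kᵢxᵢ:
  A: x = 0.2406, y = 0.5567
  B: x = 0.4268, y = 0.2800
  C: x = 0.3326, y = 0.1633

x_B = 0.4268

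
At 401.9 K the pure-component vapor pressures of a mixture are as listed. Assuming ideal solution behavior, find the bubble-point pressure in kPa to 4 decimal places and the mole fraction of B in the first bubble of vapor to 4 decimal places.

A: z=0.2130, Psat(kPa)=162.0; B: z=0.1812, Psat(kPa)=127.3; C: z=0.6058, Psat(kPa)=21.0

Pbub = 70.2946 kPa, y_B = 0.3281

At the bubble point ψ → 0, so ΣzᵢKᵢ = 1 with Kᵢ = Pᵢˢᵃᵗ/P ⇒ P = ΣzᵢPᵢˢᵃᵗ.
P = 0.2130·162.0 + 0.1812·127.3 + 0.6058·21.0 = 70.2946 kPa
yᵢ = zᵢPᵢˢᵃᵗ/P ⇒ y_B = 0.1812·127.3/70.2946 = 0.3281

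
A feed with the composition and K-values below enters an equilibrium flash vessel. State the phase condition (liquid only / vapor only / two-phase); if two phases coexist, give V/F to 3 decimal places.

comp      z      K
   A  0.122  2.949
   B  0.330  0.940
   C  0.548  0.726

two-phase, V/F = 0.174

ΣzᵢKᵢ = 1.068; Σzᵢ/Kᵢ = 1.147.
Both exceed 1, so a two-phase solution exists.
Let ψ = V/F and solve Σ zᵢ(Kᵢ−1)/(1+ψ(Kᵢ−1)) = 0.
Newton iteration, ψ⁰ = 0.5:
  ψ = 0.500: g = -0.0740, g' = -0.175 → ψ = 0.078
  ψ = 0.078: g = 0.0330, g' = -0.393 → ψ = 0.162
  ψ = 0.162: g = 0.0036, g' = -0.314 → ψ = 0.173
  ψ = 0.173: g = 0.0000, g' = -0.305 → ψ = 0.174
Converged at ψ = 0.174.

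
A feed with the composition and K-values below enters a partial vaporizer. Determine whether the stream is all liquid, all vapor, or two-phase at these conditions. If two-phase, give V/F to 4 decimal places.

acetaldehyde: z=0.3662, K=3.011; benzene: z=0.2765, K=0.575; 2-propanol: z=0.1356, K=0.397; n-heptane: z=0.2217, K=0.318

ΣzᵢKᵢ = 1.3859; Σzᵢ/Kᵢ = 1.6412.
Both exceed 1, so a two-phase solution exists.
Rachford–Rice: g(ψ) = Σ zᵢ(Kᵢ−1)/(1+ψ(Kᵢ−1)) = 0.
Newton–Raphson from ψ = 0.53:
  ψ = 0.5300: g = -0.15216, g' = -0.7896 → ψ = 0.3373
  ψ = 0.3373: g = 0.00260, g' = -0.8455 → ψ = 0.3404
Converged at ψ = 0.3404.

two-phase, V/F = 0.3404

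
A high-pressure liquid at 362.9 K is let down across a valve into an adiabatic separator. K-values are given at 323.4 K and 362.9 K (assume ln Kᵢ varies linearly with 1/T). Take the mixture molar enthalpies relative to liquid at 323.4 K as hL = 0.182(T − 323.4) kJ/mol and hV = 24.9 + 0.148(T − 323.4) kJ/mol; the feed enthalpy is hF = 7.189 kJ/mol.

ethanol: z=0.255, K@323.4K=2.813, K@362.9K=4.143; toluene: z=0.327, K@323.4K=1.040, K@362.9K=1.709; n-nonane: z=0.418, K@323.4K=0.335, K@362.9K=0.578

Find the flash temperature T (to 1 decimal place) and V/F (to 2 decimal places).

Adiabatic flash: solve Rachford–Rice at each trial T, then check hF = ψ·hV(T) + (1−ψ)·hL(T).
  T = 323.4 K: K = (2.813, 1.040, 0.335), RR gives ψ = 0.247, H_out = 6.138 kJ/mol
  T = 362.9 K: K = (4.143, 1.709, 0.578), RR gives ψ = 1.000, H_out = 30.746 kJ/mol
  T = 343.1 K: K = (3.450, 1.352, 0.447), RR gives ψ = 0.603, H_out = 18.194 kJ/mol
  T = 333.2 K: K = (3.123, 1.189, 0.388), RR gives ψ = 0.419, H_out = 12.078 kJ/mol
  T = 328.3 K: K = (2.966, 1.113, 0.361), RR gives ψ = 0.332, H_out = 9.106 kJ/mol
  T = 325.9 K: K = (2.891, 1.077, 0.348), RR gives ψ = 0.290, H_out = 7.653 kJ/mol
  T = 324.6 K: K = (2.850, 1.058, 0.341), RR gives ψ = 0.267, H_out = 6.866 kJ/mol
Linear interpolation between T = 324.6 (H_out = 6.866) and T = 325.9 (H_out = 7.653) on hF = 7.189 gives T ≈ 325.1 K, at which ψ = 0.28.

T = 325.1 K, V/F = 0.28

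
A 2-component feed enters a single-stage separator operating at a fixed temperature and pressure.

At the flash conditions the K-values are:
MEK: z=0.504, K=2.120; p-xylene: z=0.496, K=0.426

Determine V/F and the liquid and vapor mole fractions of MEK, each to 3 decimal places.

V/F = 0.435, x_MEK = 0.339, y_MEK = 0.718

Rachford–Rice: g(V/F) = Σ zᵢ(Kᵢ−1)/(1+V/F(Kᵢ−1)) = 0.
g(0) = ΣzᵢKᵢ − 1 = 0.280 and g(1) = 1 − Σzᵢ/Kᵢ = -0.402, so a root lies in (0, 1).
Newton iteration, V/F⁰ = 0.5:
  V/F = 0.500: g = -0.0375, g' = -0.581 → V/F = 0.436
  V/F = 0.436: g = -0.0002, g' = -0.576 → V/F = 0.435
Converged at V/F = 0.435.
Compositions from xᵢ = zᵢ/(1+V/F(Kᵢ−1)), yᵢ = Kᵢxᵢ:
  MEK: x = 0.339, y = 0.718
  p-xylene: x = 0.661, y = 0.282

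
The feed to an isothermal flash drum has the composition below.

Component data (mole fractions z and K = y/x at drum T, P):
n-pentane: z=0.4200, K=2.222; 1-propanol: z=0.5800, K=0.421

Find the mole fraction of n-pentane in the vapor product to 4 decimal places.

y_n-pentane = 0.7143

Rachford–Rice: g(ψ) = Σ zᵢ(Kᵢ−1)/(1+ψ(Kᵢ−1)) = 0.
Check two-phase: ΣzᵢKᵢ = 1.1774 > 1 and Σzᵢ/Kᵢ = 1.5667 > 1, so g(0) = 0.1774 > 0 and g(1) = -0.5667 < 0.
Binary case is linear: z₁(K₁−1)(1+ψ(K₂−1)) + z₂(K₂−1)(1+ψ(K₁−1)) = 0
⇒ ψ = [z₁(K₁−1)+z₂(K₂−1)] / [−(K₁−1)(K₂−1)] = 0.17742/0.70754 = 0.2508
Compositions from xᵢ = zᵢ/(1+ψ(Kᵢ−1)), yᵢ = Kᵢxᵢ:
  n-pentane: x = 0.3215, y = 0.7143
  1-propanol: x = 0.6785, y = 0.2857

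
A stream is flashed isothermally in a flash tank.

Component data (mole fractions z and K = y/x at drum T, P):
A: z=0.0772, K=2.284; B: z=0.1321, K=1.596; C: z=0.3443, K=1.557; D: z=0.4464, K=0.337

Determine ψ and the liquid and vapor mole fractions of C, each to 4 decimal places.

Iterate (Newton) starting at ψ = 0.5:
  ψ = 0.5000: g = -0.17170, g' = -0.5795 → ψ = 0.2037
  ψ = 0.2037: g = -0.02116, g' = -0.4657 → ψ = 0.1583
  ψ = 0.1583: g = -0.00009, g' = -0.4622 → ψ = 0.1581
Converged at ψ = 0.1581.
Compositions from xᵢ = zᵢ/(1+ψ(Kᵢ−1)), yᵢ = Kᵢxᵢ:
  A: x = 0.0642, y = 0.1466
  B: x = 0.1207, y = 0.1927
  C: x = 0.3164, y = 0.4927
  D: x = 0.4987, y = 0.1680

ψ = 0.1581, x_C = 0.3164, y_C = 0.4927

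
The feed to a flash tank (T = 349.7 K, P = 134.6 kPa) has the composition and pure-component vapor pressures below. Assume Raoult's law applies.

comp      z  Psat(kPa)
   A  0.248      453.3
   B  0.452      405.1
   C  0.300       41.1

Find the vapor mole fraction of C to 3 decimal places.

y_C = 0.230

Raoult's law: Kᵢ = Pᵢˢᵃᵗ/P = Pᵢˢᵃᵗ/134.6.
  K_A = 453.3/134.6 = 3.36776, K_B = 405.1/134.6 = 3.00966, K_C = 41.1/134.6 = 0.30535
Let β = V/F and solve Σ zᵢ(Kᵢ−1)/(1+β(Kᵢ−1)) = 0.
Feasibility: ΣzᵢKᵢ = 2.287, Σzᵢ/Kᵢ = 1.206 — both > 1, two phases present.
Newton iteration, β⁰ = 0.65:
  β = 0.650: g = 0.2452, g' = -1.040 → β = 0.886
  β = 0.886: g = -0.0253, g' = -1.359 → β = 0.867
Converged at β = 0.867.
Compositions from xᵢ = zᵢ/(1+β(Kᵢ−1)), yᵢ = Kᵢxᵢ:
  A: x = 0.081, y = 0.274
  B: x = 0.165, y = 0.496
  C: x = 0.754, y = 0.230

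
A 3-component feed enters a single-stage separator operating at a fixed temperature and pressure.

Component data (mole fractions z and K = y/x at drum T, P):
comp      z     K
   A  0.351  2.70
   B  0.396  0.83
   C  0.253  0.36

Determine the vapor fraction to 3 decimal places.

ψ = 0.520

Newton–Raphson from ψ = 0.67:
  ψ = 0.670: g = -0.0805, g' = -0.554 → ψ = 0.525
  ψ = 0.525: g = -0.0023, g' = -0.532 → ψ = 0.520
Converged at ψ = 0.520.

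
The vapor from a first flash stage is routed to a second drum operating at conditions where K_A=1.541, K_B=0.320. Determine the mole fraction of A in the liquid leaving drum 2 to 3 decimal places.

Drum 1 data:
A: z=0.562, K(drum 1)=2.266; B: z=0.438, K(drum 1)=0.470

Drum 1:
Newton iteration, ψ₁⁰ = 0.42:
  ψ₁ = 0.420: g = 0.1659, g' = -0.588 → ψ₁ = 0.702
  ψ₁ = 0.702: g = 0.0068, g' = -0.565 → ψ₁ = 0.714
Converged at ψ₁ = 0.714.
Drum-1 compositions:
  A: x = 0.295, y = 0.669
  B: x = 0.705, y = 0.331
Drum-2 feed = drum-1 vapor: z₂ = (0.6687, 0.3313).
Drum 2:
Let ψ₂ = V/F and solve Σ zᵢ(Kᵢ−1)/(1+ψ₂(Kᵢ−1)) = 0.
Check two-phase: ΣzᵢKᵢ = 1.136 > 1 and Σzᵢ/Kᵢ = 1.469 > 1, so g(0) = 0.136 > 0 and g(1) = -0.469 < 0.
Binary case is linear: z₁(K₁−1)(1+ψ₂(K₂−1)) + z₂(K₂−1)(1+ψ₂(K₁−1)) = 0
⇒ ψ₂ = [z₁(K₁−1)+z₂(K₂−1)] / [−(K₁−1)(K₂−1)] = 0.1365/0.3679 = 0.371
  A: x = 0.557, y = 0.858
  B: x = 0.443, y = 0.142

x_A (drum 2) = 0.557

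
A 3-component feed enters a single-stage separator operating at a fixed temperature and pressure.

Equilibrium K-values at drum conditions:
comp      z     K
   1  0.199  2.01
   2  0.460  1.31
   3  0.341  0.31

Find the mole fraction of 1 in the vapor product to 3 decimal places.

y_1 = 0.314

Let β = V/F and solve Σ zᵢ(Kᵢ−1)/(1+β(Kᵢ−1)) = 0.
Check two-phase: ΣzᵢKᵢ = 1.108 > 1 and Σzᵢ/Kᵢ = 1.550 > 1, so g(0) = 0.108 > 0 and g(1) = -0.550 < 0.
Newton–Raphson from β = 0.5:
  β = 0.500: g = -0.1022, g' = -0.501 → β = 0.296
  β = 0.296: g = -0.0104, g' = -0.414 → β = 0.271
Converged at β = 0.271.
Compositions from xᵢ = zᵢ/(1+β(Kᵢ−1)), yᵢ = Kᵢxᵢ:
  1: x = 0.156, y = 0.314
  2: x = 0.424, y = 0.556
  3: x = 0.419, y = 0.130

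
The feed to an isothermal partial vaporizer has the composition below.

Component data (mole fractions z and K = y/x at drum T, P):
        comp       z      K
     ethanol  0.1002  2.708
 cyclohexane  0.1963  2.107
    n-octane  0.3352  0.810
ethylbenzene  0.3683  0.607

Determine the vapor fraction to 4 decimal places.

Newton iteration, ψ⁰ = 0.47:
  ψ = 0.4700: g = -0.00960, g' = -0.2942 → ψ = 0.4374
  ψ = 0.4374: g = 0.00013, g' = -0.3023 → ψ = 0.4378
Converged at ψ = 0.4378.

ψ = 0.4378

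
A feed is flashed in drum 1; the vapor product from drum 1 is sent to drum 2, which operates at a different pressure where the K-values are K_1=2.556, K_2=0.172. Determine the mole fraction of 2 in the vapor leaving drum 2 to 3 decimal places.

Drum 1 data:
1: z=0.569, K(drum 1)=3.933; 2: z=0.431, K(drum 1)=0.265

y_2 (drum 2) = 0.112

Drum 1:
Rachford–Rice: g(ψ₁) = Σ zᵢ(Kᵢ−1)/(1+ψ₁(Kᵢ−1)) = 0.
g(0) = ΣzᵢKᵢ − 1 = 1.352 and g(1) = 1 − Σzᵢ/Kᵢ = -0.771, so a root lies in (0, 1).
Binary case is linear: z₁(K₁−1)(1+ψ₁(K₂−1)) + z₂(K₂−1)(1+ψ₁(K₁−1)) = 0
⇒ ψ₁ = [z₁(K₁−1)+z₂(K₂−1)] / [−(K₁−1)(K₂−1)] = 1.3521/2.1558 = 0.627
Drum-1 compositions:
  1: x = 0.200, y = 0.788
  2: x = 0.800, y = 0.212
Drum-2 feed = drum-1 vapor: z₂ = (0.7881, 0.2119).
Drum 2:
Rachford–Rice: g(ψ₂) = Σ zᵢ(Kᵢ−1)/(1+ψ₂(Kᵢ−1)) = 0.
Check two-phase: ΣzᵢKᵢ = 2.051 > 1 and Σzᵢ/Kᵢ = 1.540 > 1, so g(0) = 1.051 > 0 and g(1) = -0.540 < 0.
Newton iteration, ψ₂⁰ = 0.5:
  ψ₂ = 0.500: g = 0.3903, g' = -1.027 → ψ₂ = 0.880
  ψ₂ = 0.880: g = -0.1294, g' = -2.315 → ψ₂ = 0.824
  ψ₂ = 0.824: g = -0.0154, g' = -1.807 → ψ₂ = 0.816
Converged at ψ₂ = 0.816.
  1: x = 0.347, y = 0.888
  2: x = 0.653, y = 0.112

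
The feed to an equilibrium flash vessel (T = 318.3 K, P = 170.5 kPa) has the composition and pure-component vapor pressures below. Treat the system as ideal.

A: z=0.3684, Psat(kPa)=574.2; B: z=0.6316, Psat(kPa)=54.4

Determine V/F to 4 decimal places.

V/F = 0.2743

Raoult's law: Kᵢ = Pᵢˢᵃᵗ/P = Pᵢˢᵃᵗ/170.5.
  K_A = 574.2/170.5 = 3.367742, K_B = 54.4/170.5 = 0.319062
Binary case is linear: z₁(K₁−1)(1+V/F(K₂−1)) + z₂(K₂−1)(1+V/F(K₁−1)) = 0
⇒ V/F = [z₁(K₁−1)+z₂(K₂−1)] / [−(K₁−1)(K₂−1)] = 0.44220/1.61229 = 0.2743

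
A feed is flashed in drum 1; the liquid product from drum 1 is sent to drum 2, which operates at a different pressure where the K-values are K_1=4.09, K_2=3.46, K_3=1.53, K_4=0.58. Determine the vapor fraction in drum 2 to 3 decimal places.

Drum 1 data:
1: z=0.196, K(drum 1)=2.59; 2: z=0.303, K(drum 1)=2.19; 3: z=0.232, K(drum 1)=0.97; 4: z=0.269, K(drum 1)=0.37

V/F (drum 2) = 0.739

Drum 1:
Let ψ₁ = V/F and solve Σ zᵢ(Kᵢ−1)/(1+ψ₁(Kᵢ−1)) = 0.
Feasibility: ΣzᵢKᵢ = 1.496, Σzᵢ/Kᵢ = 1.180 — both > 1, two phases present.
Newton iteration, ψ₁⁰ = 0.51:
  ψ₁ = 0.510: g = 0.1397, g' = -0.549 → ψ₁ = 0.764
  ψ₁ = 0.764: g = -0.0045, g' = -0.616 → ψ₁ = 0.757
Converged at ψ₁ = 0.757.
Drum-1 compositions:
  1: x = 0.089, y = 0.230
  2: x = 0.159, y = 0.349
  3: x = 0.237, y = 0.230
  4: x = 0.514, y = 0.190
Drum-2 feed = drum-1 liquid: z₂ = (0.0889, 0.1594, 0.2374, 0.5143).
Drum 2:
Let ψ₂ = V/F and solve Σ zᵢ(Kᵢ−1)/(1+ψ₂(Kᵢ−1)) = 0.
g(0) = ΣzᵢKᵢ − 1 = 0.577 and g(1) = 1 − Σzᵢ/Kᵢ = -0.110, so a root lies in (0, 1).
Iterate (Newton) starting at ψ₂ = 0.39:
  ψ₂ = 0.390: g = 0.1707, g' = -0.601 → ψ₂ = 0.674
  ψ₂ = 0.674: g = 0.0282, g' = -0.439 → ψ₂ = 0.738
  ψ₂ = 0.738: g = 0.0005, g' = -0.426 → ψ₂ = 0.739
Converged at ψ₂ = 0.739.
  1: x = 0.027, y = 0.111
  2: x = 0.057, y = 0.196
  3: x = 0.171, y = 0.261
  4: x = 0.746, y = 0.433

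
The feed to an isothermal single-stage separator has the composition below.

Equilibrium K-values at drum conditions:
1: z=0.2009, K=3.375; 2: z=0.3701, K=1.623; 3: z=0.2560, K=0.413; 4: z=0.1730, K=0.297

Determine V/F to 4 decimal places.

V/F = 0.4910

Rachford–Rice: g(V/F) = Σ zᵢ(Kᵢ−1)/(1+V/F(Kᵢ−1)) = 0.
Check two-phase: ΣzᵢKᵢ = 1.4358 > 1 and Σzᵢ/Kᵢ = 1.4899 > 1, so g(0) = 0.4358 > 0 and g(1) = -0.4899 < 0.
Iterate (Newton) starting at V/F = 0.38:
  V/F = 0.3800: g = 0.07786, g' = -0.7123 → V/F = 0.4893
  V/F = 0.4893: g = 0.00117, g' = -0.6991 → V/F = 0.4910
Converged at V/F = 0.4910.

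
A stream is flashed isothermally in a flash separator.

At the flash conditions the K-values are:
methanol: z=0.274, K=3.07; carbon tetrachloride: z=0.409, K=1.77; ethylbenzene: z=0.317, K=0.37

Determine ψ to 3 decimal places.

ψ = 0.807

Material balance + equilibrium reduce to Σ zᵢ(Kᵢ−1)/(1+ψ(Kᵢ−1)) = 0.
Feasibility: ΣzᵢKᵢ = 1.682, Σzᵢ/Kᵢ = 1.177 — both > 1, two phases present.
Newton iteration, ψ⁰ = 0.47:
  ψ = 0.470: g = 0.2350, g' = -0.686 → ψ = 0.812
  ψ = 0.812: g = -0.0039, g' = -0.783 → ψ = 0.807
Converged at ψ = 0.807.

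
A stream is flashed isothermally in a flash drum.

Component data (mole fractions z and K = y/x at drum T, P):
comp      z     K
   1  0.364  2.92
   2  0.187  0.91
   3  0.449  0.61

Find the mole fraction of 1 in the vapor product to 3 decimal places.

y_1 = 0.417

Rachford–Rice: g(V/F) = Σ zᵢ(Kᵢ−1)/(1+V/F(Kᵢ−1)) = 0.
Check two-phase: ΣzᵢKᵢ = 1.507 > 1 and Σzᵢ/Kᵢ = 1.066 > 1, so g(0) = 0.507 > 0 and g(1) = -0.066 < 0.
Iterate (Newton) starting at V/F = 0.34:
  V/F = 0.340: g = 0.2036, g' = -0.584 → V/F = 0.689
  V/F = 0.689: g = 0.0435, g' = -0.378 → V/F = 0.804
  V/F = 0.804: g = 0.0015, g' = -0.354 → V/F = 0.808
Converged at V/F = 0.808.
Compositions from xᵢ = zᵢ/(1+V/F(Kᵢ−1)), yᵢ = Kᵢxᵢ:
  1: x = 0.143, y = 0.417
  2: x = 0.202, y = 0.184
  3: x = 0.656, y = 0.400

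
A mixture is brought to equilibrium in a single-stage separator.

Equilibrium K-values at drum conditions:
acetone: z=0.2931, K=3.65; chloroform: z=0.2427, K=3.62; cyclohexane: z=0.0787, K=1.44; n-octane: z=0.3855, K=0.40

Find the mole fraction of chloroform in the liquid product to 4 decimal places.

x_chloroform = 0.0759

Iterate (Newton) starting at ψ = 0.68:
  ψ = 0.6800: g = 0.14174, g' = -0.8825 → ψ = 0.8406
  ψ = 0.8406: g = -0.00219, g' = -0.9331 → ψ = 0.8383
Converged at ψ = 0.8383.
Compositions from xᵢ = zᵢ/(1+ψ(Kᵢ−1)), yᵢ = Kᵢxᵢ:
  acetone: x = 0.0910, y = 0.3321
  chloroform: x = 0.0759, y = 0.2749
  cyclohexane: x = 0.0575, y = 0.0828
  n-octane: x = 0.7756, y = 0.3102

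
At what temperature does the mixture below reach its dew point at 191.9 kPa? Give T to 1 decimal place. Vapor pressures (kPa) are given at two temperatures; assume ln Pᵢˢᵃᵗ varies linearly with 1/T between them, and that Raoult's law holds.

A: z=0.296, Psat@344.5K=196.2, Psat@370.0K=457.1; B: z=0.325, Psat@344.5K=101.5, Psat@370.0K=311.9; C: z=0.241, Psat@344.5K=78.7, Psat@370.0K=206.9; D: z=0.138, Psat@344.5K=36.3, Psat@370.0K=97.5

T = 364.6 K

Dew-point temperature: Σzᵢ·P/Pᵢˢᵃᵗ(T) = 1. Interpolate ln Pᵢˢᵃᵗ = aᵢ + bᵢ/T.
  T = 344.5 K: ΣzᵢP/Pᵢˢᵃᵗ = 2.2212
  T = 370.0 K: ΣzᵢP/Pᵢˢᵃᵗ = 0.8194
  T = 357.2 K: ΣzᵢP/Pᵢˢᵃᵗ = 1.3266
  T = 363.6 K: ΣzᵢP/Pᵢˢᵃᵗ = 1.0379
  T = 366.8 K: ΣzᵢP/Pᵢˢᵃᵗ = 0.9212
  T = 365.2 K: ΣzᵢP/Pᵢˢᵃᵗ = 0.9776
Interpolating between 363.6 K and 365.2 K gives T ≈ 364.6 K.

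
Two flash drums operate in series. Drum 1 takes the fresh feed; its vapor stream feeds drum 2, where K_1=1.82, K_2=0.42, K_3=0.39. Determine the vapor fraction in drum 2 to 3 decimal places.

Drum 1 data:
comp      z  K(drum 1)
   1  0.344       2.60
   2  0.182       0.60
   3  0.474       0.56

Drum 1:
Iterate (Newton) starting at ψ₁ = 0.35:
  ψ₁ = 0.350: g = 0.0216, g' = -0.529 → ψ₁ = 0.391
  ψ₁ = 0.391: g = 0.0005, g' = -0.508 → ψ₁ = 0.392
Converged at ψ₁ = 0.392.
Drum-1 compositions:
  1: x = 0.211, y = 0.550
  2: x = 0.216, y = 0.129
  3: x = 0.573, y = 0.321
Drum-2 feed = drum-1 vapor: z₂ = (0.5498, 0.1295, 0.3207).
Drum 2:
Let ψ₂ = V/F and solve Σ zᵢ(Kᵢ−1)/(1+ψ₂(Kᵢ−1)) = 0.
Check two-phase: ΣzᵢKᵢ = 1.180 > 1 and Σzᵢ/Kᵢ = 1.433 > 1, so g(0) = 0.180 > 0 and g(1) = -0.433 < 0.
Iterate (Newton) starting at ψ₂ = 0.57:
  ψ₂ = 0.570: g = -0.1049, g' = -0.549 → ψ₂ = 0.379
  ψ₂ = 0.379: g = -0.0068, g' = -0.489 → ψ₂ = 0.365
Converged at ψ₂ = 0.365.
  1: x = 0.423, y = 0.770
  2: x = 0.164, y = 0.069
  3: x = 0.413, y = 0.161

V/F (drum 2) = 0.365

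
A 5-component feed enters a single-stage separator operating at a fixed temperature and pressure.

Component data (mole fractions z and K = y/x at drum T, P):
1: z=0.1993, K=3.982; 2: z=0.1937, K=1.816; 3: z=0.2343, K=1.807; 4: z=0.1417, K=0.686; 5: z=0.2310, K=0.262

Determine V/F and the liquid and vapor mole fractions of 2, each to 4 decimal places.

Material balance + equilibrium reduce to Σ zᵢ(Kᵢ−1)/(1+V/F(Kᵢ−1)) = 0.
Check two-phase: ΣzᵢKᵢ = 1.7265 > 1 and Σzᵢ/Kᵢ = 1.3746 > 1, so g(0) = 0.7265 > 0 and g(1) = -0.3746 < 0.
Iterate (Newton) starting at V/F = 0.61:
  V/F = 0.6100: g = 0.07796, g' = -0.7866 → V/F = 0.7091
  V/F = 0.7091: g = -0.00368, g' = -0.8730 → V/F = 0.7049
Converged at V/F = 0.7049.
Compositions from xᵢ = zᵢ/(1+V/F(Kᵢ−1)), yᵢ = Kᵢxᵢ:
  1: x = 0.0642, y = 0.2558
  2: x = 0.1230, y = 0.2233
  3: x = 0.1493, y = 0.2699
  4: x = 0.1820, y = 0.1248
  5: x = 0.4815, y = 0.1261

V/F = 0.7049, x_2 = 0.1230, y_2 = 0.2233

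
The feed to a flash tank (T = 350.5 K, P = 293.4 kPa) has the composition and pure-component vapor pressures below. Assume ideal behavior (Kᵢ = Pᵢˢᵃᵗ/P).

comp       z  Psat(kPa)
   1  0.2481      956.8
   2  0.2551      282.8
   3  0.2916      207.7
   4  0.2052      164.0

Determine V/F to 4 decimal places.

Raoult's law: Kᵢ = Pᵢˢᵃᵗ/P = Pᵢˢᵃᵗ/293.4.
  K_1 = 956.8/293.4 = 3.261077, K_2 = 282.8/293.4 = 0.963872, K_3 = 207.7/293.4 = 0.707907, K_4 = 164.0/293.4 = 0.558964
Newton–Raphson from V/F = 0.5:
  V/F = 0.5000: g = 0.03807, g' = -0.3796 → V/F = 0.6003
  V/F = 0.6003: g = 0.00218, g' = -0.3390 → V/F = 0.6067
Converged at V/F = 0.6067.

V/F = 0.6067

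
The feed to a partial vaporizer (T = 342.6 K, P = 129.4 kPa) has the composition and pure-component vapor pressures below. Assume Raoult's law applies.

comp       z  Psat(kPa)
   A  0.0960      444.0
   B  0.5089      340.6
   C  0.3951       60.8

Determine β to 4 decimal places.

Raoult's law: Kᵢ = Pᵢˢᵃᵗ/P = Pᵢˢᵃᵗ/129.4.
  K_A = 444.0/129.4 = 3.431221, K_B = 340.6/129.4 = 2.632148, K_C = 60.8/129.4 = 0.469861
Iterate (Newton) starting at β = 0.3:
  β = 0.3000: g = 0.44347, g' = -0.9577 → β = 0.7631
  β = 0.7631: g = 0.09989, g' = -0.6516 → β = 0.9164
  β = 0.9164: g = -0.00222, g' = -0.6921 → β = 0.9132
Converged at β = 0.9132.

β = 0.9132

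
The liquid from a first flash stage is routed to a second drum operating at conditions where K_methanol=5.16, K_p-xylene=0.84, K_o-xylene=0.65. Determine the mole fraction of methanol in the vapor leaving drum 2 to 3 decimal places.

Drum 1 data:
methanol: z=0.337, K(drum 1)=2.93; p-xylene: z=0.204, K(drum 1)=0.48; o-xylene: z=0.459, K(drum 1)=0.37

Drum 1:
Rachford–Rice: g(ψ₁) = Σ zᵢ(Kᵢ−1)/(1+ψ₁(Kᵢ−1)) = 0.
Check two-phase: ΣzᵢKᵢ = 1.255 > 1 and Σzᵢ/Kᵢ = 1.781 > 1, so g(0) = 0.255 > 0 and g(1) = -0.781 < 0.
Iterate (Newton) starting at ψ₁ = 0.5:
  ψ₁ = 0.500: g = -0.2345, g' = -0.814 → ψ₁ = 0.212
  ψ₁ = 0.212: g = 0.0086, g' = -0.945 → ψ₁ = 0.221
Converged at ψ₁ = 0.221.
Drum-1 compositions:
  methanol: x = 0.236, y = 0.692
  p-xylene: x = 0.231, y = 0.111
  o-xylene: x = 0.533, y = 0.197
Drum-2 feed = drum-1 liquid: z₂ = (0.2362, 0.2305, 0.5333).
Drum 2:
Newton iteration, ψ₂⁰ = 0.5:
  ψ₂ = 0.500: g = 0.0527, g' = -0.534 → ψ₂ = 0.599
  ψ₂ = 0.599: g = 0.0046, g' = -0.447 → ψ₂ = 0.609
Converged at ψ₂ = 0.609.
  methanol: x = 0.067, y = 0.345
  p-xylene: x = 0.255, y = 0.215
  o-xylene: x = 0.678, y = 0.441

y_methanol (drum 2) = 0.345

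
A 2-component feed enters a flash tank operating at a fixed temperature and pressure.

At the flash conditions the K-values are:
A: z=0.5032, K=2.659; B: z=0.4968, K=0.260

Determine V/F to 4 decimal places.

V/F = 0.3805

Rachford–Rice: g(V/F) = Σ zᵢ(Kᵢ−1)/(1+V/F(Kᵢ−1)) = 0.
Check two-phase: ΣzᵢKᵢ = 1.4672 > 1 and Σzᵢ/Kᵢ = 2.1000 > 1, so g(0) = 0.4672 > 0 and g(1) = -1.1000 < 0.
Binary case is linear: z₁(K₁−1)(1+V/F(K₂−1)) + z₂(K₂−1)(1+V/F(K₁−1)) = 0
⇒ V/F = [z₁(K₁−1)+z₂(K₂−1)] / [−(K₁−1)(K₂−1)] = 0.46718/1.22766 = 0.3805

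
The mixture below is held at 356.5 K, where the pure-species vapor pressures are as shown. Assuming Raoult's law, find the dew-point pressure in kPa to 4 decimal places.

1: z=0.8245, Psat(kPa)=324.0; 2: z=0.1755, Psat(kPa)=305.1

At the dew point ψ → 1, so Σzᵢ/Kᵢ = 1 with Kᵢ = Pᵢˢᵃᵗ/P ⇒ 1/P = Σzᵢ/Pᵢˢᵃᵗ.
1/P = 0.8245/324.0 + 0.1755/305.1 = 0.0031200 ⇒ P = 320.5155 kPa

Pdew = 320.5155 kPa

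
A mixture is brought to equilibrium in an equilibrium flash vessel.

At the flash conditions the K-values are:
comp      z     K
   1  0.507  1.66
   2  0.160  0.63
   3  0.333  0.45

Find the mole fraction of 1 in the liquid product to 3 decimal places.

Rachford–Rice: g(ψ) = Σ zᵢ(Kᵢ−1)/(1+ψ(Kᵢ−1)) = 0.
Check two-phase: ΣzᵢKᵢ = 1.092 > 1 and Σzᵢ/Kᵢ = 1.299 > 1, so g(0) = 0.092 > 0 and g(1) = -0.299 < 0.
Newton iteration, ψ⁰ = 0.36:
  ψ = 0.360: g = -0.0263, g' = -0.330 → ψ = 0.280
Converged at ψ = 0.280.
Compositions from xᵢ = zᵢ/(1+ψ(Kᵢ−1)), yᵢ = Kᵢxᵢ:
  1: x = 0.428, y = 0.710
  2: x = 0.178, y = 0.112
  3: x = 0.394, y = 0.177

x_1 = 0.428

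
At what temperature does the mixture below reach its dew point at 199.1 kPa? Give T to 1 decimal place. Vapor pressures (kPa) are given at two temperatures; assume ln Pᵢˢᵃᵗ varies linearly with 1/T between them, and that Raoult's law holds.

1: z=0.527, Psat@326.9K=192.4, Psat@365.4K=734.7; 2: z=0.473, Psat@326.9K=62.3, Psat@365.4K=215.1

Dew-point temperature: Σzᵢ·P/Pᵢˢᵃᵗ(T) = 1. Interpolate ln Pᵢˢᵃᵗ = aᵢ + bᵢ/T.
  T = 326.9 K: ΣzᵢP/Pᵢˢᵃᵗ = 2.0570
  T = 365.4 K: ΣzᵢP/Pᵢˢᵃᵗ = 0.5806
  T = 346.1 K: ΣzᵢP/Pᵢˢᵃᵗ = 1.0566
  T = 355.8 K: ΣzᵢP/Pᵢˢᵃᵗ = 0.7757
  T = 351.0 K: ΣzᵢP/Pᵢˢᵃᵗ = 0.9019
  T = 348.6 K: ΣzᵢP/Pᵢˢᵃᵗ = 0.9741
Interpolating between 346.1 K and 348.6 K gives T ≈ 347.8 K.

T = 347.8 K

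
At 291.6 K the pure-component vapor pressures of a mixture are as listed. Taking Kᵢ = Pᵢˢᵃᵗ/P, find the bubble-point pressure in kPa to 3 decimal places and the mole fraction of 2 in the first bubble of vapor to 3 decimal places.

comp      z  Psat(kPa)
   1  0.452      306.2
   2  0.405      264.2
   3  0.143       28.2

At the bubble point ψ → 0, so ΣzᵢKᵢ = 1 with Kᵢ = Pᵢˢᵃᵗ/P ⇒ P = ΣzᵢPᵢˢᵃᵗ.
P = 0.452·306.2 + 0.405·264.2 + 0.143·28.2 = 249.436 kPa
yᵢ = zᵢPᵢˢᵃᵗ/P ⇒ y_2 = 0.405·264.2/249.436 = 0.429

Pbub = 249.436 kPa, y_2 = 0.429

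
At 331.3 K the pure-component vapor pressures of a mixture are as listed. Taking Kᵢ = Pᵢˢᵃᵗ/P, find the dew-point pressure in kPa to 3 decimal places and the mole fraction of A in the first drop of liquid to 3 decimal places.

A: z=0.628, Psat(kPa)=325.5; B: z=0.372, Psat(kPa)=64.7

Pdew = 130.226 kPa, x_A = 0.251

At the dew point ψ → 1, so Σzᵢ/Kᵢ = 1 with Kᵢ = Pᵢˢᵃᵗ/P ⇒ 1/P = Σzᵢ/Pᵢˢᵃᵗ.
1/P = 0.628/325.5 + 0.372/64.7 = 0.007679 ⇒ P = 130.226 kPa
xᵢ = zᵢP/Pᵢˢᵃᵗ ⇒ x_A = 0.628·130.226/325.5 = 0.251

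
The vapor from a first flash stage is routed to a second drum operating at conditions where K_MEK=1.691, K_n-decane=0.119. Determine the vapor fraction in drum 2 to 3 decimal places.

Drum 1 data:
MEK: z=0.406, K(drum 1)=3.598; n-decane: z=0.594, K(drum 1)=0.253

Drum 1:
Rachford–Rice: g(ψ₁) = Σ zᵢ(Kᵢ−1)/(1+ψ₁(Kᵢ−1)) = 0.
Check two-phase: ΣzᵢKᵢ = 1.611 > 1 and Σzᵢ/Kᵢ = 2.461 > 1, so g(0) = 0.611 > 0 and g(1) = -1.461 < 0.
Binary case is linear: z₁(K₁−1)(1+ψ₁(K₂−1)) + z₂(K₂−1)(1+ψ₁(K₁−1)) = 0
⇒ ψ₁ = [z₁(K₁−1)+z₂(K₂−1)] / [−(K₁−1)(K₂−1)] = 0.6111/1.9407 = 0.315
Drum-1 compositions:
  MEK: x = 0.223, y = 0.803
  n-decane: x = 0.777, y = 0.197
Drum-2 feed = drum-1 vapor: z₂ = (0.8035, 0.1965).
Drum 2:
Binary case is linear: z₁(K₁−1)(1+ψ₂(K₂−1)) + z₂(K₂−1)(1+ψ₂(K₁−1)) = 0
⇒ ψ₂ = [z₁(K₁−1)+z₂(K₂−1)] / [−(K₁−1)(K₂−1)] = 0.3821/0.6088 = 0.628
  MEK: x = 0.560, y = 0.948
  n-decane: x = 0.440, y = 0.052

V/F (drum 2) = 0.628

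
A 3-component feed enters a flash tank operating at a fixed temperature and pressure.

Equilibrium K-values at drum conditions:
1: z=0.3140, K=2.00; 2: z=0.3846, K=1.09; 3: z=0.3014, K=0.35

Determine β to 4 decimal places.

β = 0.3821

Newton–Raphson from β = 0.5:
  β = 0.5000: g = -0.04778, g' = -0.4219 → β = 0.3867
  β = 0.3867: g = -0.00182, g' = -0.3934 → β = 0.3821
Converged at β = 0.3821.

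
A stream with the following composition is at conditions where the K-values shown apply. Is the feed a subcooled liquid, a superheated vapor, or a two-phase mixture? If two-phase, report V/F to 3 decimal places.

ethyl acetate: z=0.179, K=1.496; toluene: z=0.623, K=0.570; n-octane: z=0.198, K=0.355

ΣzᵢKᵢ = 0.693; Σzᵢ/Kᵢ = 1.770.
Since ΣzᵢKᵢ < 1 the mixture is below its bubble point — single liquid phase.

subcooled liquid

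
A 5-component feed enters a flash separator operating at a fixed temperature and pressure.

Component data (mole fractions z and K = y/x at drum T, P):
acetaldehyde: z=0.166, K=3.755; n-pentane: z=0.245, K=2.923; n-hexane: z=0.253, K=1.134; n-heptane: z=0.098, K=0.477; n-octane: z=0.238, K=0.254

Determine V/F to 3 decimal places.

V/F = 0.630

Newton iteration, V/F⁰ = 0.35:
  V/F = 0.350: g = 0.2438, g' = -0.937 → V/F = 0.610
  V/F = 0.610: g = 0.0176, g' = -0.875 → V/F = 0.630
Converged at V/F = 0.630.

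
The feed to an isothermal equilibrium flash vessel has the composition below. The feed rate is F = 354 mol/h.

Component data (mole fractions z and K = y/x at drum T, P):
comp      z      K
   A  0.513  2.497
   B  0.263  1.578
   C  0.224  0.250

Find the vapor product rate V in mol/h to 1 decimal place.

Let ψ = V/F and solve Σ zᵢ(Kᵢ−1)/(1+ψ(Kᵢ−1)) = 0.
Feasibility: ΣzᵢKᵢ = 1.752, Σzᵢ/Kᵢ = 1.268 — both > 1, two phases present.
Iterate (Newton) starting at ψ = 0.41:
  ψ = 0.410: g = 0.3562, g' = -0.762 → ψ = 0.878
  ψ = 0.878: g = -0.0588, g' = -1.332 → ψ = 0.833
  ψ = 0.833: g = -0.0039, g' = -1.164 → ψ = 0.830
Converged at ψ = 0.830.
Then V = ψ·F = 0.8301·354 = 293.9 mol/h and L = F − V = 60.1 mol/h.

V = 293.9 mol/h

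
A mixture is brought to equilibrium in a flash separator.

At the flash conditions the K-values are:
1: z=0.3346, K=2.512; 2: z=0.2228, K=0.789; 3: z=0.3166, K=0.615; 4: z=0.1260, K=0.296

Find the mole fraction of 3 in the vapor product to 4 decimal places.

y_3 = 0.2294

Material balance + equilibrium reduce to Σ zᵢ(Kᵢ−1)/(1+ψ(Kᵢ−1)) = 0.
Check two-phase: ΣzᵢKᵢ = 1.2483 > 1 and Σzᵢ/Kᵢ = 1.3561 > 1, so g(0) = 0.2483 > 0 and g(1) = -0.3561 < 0.
Newton–Raphson from ψ = 0.63:
  ψ = 0.6300: g = -0.11544, g' = -0.4973 → ψ = 0.3979
  ψ = 0.3979: g = -0.00259, g' = -0.4960 → ψ = 0.3926
Converged at ψ = 0.3927.
Compositions from xᵢ = zᵢ/(1+ψ(Kᵢ−1)), yᵢ = Kᵢxᵢ:
  1: x = 0.2100, y = 0.5274
  2: x = 0.2429, y = 0.1917
  3: x = 0.3730, y = 0.2294
  4: x = 0.1741, y = 0.0515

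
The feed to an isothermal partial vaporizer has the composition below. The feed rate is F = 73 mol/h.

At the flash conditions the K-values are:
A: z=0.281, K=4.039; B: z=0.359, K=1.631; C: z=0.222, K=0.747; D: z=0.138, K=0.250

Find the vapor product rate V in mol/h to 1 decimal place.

Rachford–Rice: g(ψ) = Σ zᵢ(Kᵢ−1)/(1+ψ(Kᵢ−1)) = 0.
Feasibility: ΣzᵢKᵢ = 1.921, Σzᵢ/Kᵢ = 1.139 — both > 1, two phases present.
Iterate (Newton) starting at ψ = 0.66:
  ψ = 0.660: g = 0.1717, g' = -0.683 → ψ = 0.911
  ψ = 0.911: g = -0.0295, g' = -1.039 → ψ = 0.883
  ψ = 0.883: g = -0.0013, g' = -0.954 → ψ = 0.881
Converged at ψ = 0.881.
Then V = ψ·F = 0.8815·73 = 64.3 mol/h and L = F − V = 8.7 mol/h.

V = 64.3 mol/h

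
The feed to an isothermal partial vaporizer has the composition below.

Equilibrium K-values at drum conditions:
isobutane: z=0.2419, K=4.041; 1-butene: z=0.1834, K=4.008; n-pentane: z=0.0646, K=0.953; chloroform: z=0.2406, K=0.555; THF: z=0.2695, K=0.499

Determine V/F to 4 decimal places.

V/F = 0.7710

Material balance + equilibrium reduce to Σ zᵢ(Kᵢ−1)/(1+V/F(Kᵢ−1)) = 0.
Feasibility: ΣzᵢKᵢ = 2.0422, Σzᵢ/Kᵢ = 1.1470 — both > 1, two phases present.
Iterate (Newton) starting at V/F = 0.5:
  V/F = 0.5000: g = 0.19121, g' = -0.8162 → V/F = 0.7343
  V/F = 0.7343: g = 0.02370, g' = -0.6498 → V/F = 0.7707
  V/F = 0.7707: g = 0.00017, g' = -0.6408 → V/F = 0.7710
Converged at V/F = 0.7710.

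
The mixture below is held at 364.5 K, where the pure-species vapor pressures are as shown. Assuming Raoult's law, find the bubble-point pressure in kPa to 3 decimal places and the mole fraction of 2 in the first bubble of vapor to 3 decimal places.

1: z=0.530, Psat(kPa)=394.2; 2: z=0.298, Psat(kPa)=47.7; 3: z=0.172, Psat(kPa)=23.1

At the bubble point ψ → 0, so ΣzᵢKᵢ = 1 with Kᵢ = Pᵢˢᵃᵗ/P ⇒ P = ΣzᵢPᵢˢᵃᵗ.
P = 0.530·394.2 + 0.298·47.7 + 0.172·23.1 = 227.114 kPa
yᵢ = zᵢPᵢˢᵃᵗ/P ⇒ y_2 = 0.298·47.7/227.114 = 0.063

Pbub = 227.114 kPa, y_2 = 0.063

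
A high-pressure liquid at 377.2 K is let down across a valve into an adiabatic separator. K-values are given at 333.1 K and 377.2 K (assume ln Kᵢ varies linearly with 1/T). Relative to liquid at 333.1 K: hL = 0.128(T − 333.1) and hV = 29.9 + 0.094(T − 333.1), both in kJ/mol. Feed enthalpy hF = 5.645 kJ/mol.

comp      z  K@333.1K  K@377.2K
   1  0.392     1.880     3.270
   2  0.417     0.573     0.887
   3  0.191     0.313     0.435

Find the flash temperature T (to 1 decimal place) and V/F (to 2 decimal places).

T = 336.7 K, V/F = 0.17

Adiabatic flash: solve Rachford–Rice at each trial T, then check hF = ψ·hV(T) + (1−ψ)·hL(T).
  T = 333.1 K: K = (1.880, 0.573, 0.313), RR gives ψ = 0.078, H_out = 2.330 kJ/mol
  T = 377.2 K: K = (3.270, 0.887, 0.435), RR gives ψ = 0.942, H_out = 32.404 kJ/mol
  T = 355.1 K: K = (2.521, 0.722, 0.373), RR gives ψ = 0.560, H_out = 19.148 kJ/mol
  T = 344.1 K: K = (2.187, 0.646, 0.342), RR gives ψ = 0.344, H_out = 11.559 kJ/mol
  T = 338.6 K: K = (2.030, 0.609, 0.328), RR gives ψ = 0.220, H_out = 7.245 kJ/mol
  T = 335.9 K: K = (1.956, 0.591, 0.320), RR gives ψ = 0.153, H_out = 4.925 kJ/mol
  T = 337.2 K: K = (1.991, 0.600, 0.324), RR gives ψ = 0.186, H_out = 6.062 kJ/mol
Linear interpolation between T = 335.9 (H_out = 4.925) and T = 337.2 (H_out = 6.062) on hF = 5.645 gives T ≈ 336.7 K, at which ψ = 0.17.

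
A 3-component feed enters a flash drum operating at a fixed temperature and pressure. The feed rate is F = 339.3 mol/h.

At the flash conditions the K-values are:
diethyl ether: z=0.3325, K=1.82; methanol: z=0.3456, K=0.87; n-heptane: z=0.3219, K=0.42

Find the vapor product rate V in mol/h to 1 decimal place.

Rachford–Rice: g(V/F) = Σ zᵢ(Kᵢ−1)/(1+V/F(Kᵢ−1)) = 0.
Feasibility: ΣzᵢKᵢ = 1.0410, Σzᵢ/Kᵢ = 1.3464 — both > 1, two phases present.
Newton iteration, V/F⁰ = 0.48:
  V/F = 0.4800: g = -0.11101, g' = -0.3297 → V/F = 0.1433
  V/F = 0.1433: g = -0.00544, g' = -0.3139 → V/F = 0.1260
  V/F = 0.1260: g = 0.00002, g' = -0.3157 → V/F = 0.1261
Converged at V/F = 0.1261.
Then V = V/F·F = 0.1261·339.3 = 42.8 mol/h and L = F − V = 296.5 mol/h.

V = 42.8 mol/h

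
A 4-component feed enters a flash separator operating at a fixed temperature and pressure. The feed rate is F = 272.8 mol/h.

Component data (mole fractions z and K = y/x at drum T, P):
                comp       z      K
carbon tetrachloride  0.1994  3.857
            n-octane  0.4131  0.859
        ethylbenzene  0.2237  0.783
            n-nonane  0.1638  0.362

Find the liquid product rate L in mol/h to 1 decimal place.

L = 157.7 mol/h

Material balance + equilibrium reduce to Σ zᵢ(Kᵢ−1)/(1+ψ(Kᵢ−1)) = 0.
Feasibility: ΣzᵢKᵢ = 1.3584, Σzᵢ/Kᵢ = 1.2708 — both > 1, two phases present.
Iterate (Newton) starting at ψ = 0.65:
  ψ = 0.6500: g = -0.09979, g' = -0.4182 → ψ = 0.4114
  ψ = 0.4114: g = 0.00504, g' = -0.4885 → ψ = 0.4217
  ψ = 0.4217: g = 0.00004, g' = -0.4816 → ψ = 0.4218
Converged at ψ = 0.4218.
Then V = ψ·F = 0.4218·272.8 = 115.1 mol/h and L = F − V = 157.7 mol/h.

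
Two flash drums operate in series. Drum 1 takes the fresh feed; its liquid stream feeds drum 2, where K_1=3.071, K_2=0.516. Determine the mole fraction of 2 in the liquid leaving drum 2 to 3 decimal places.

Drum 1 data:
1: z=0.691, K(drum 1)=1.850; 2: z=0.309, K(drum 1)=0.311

x_2 (drum 2) = 0.811

Drum 1:
Let ψ₁ = V/F and solve Σ zᵢ(Kᵢ−1)/(1+ψ₁(Kᵢ−1)) = 0.
Check two-phase: ΣzᵢKᵢ = 1.374 > 1 and Σzᵢ/Kᵢ = 1.367 > 1, so g(0) = 0.374 > 0 and g(1) = -0.367 < 0.
Binary case is linear: z₁(K₁−1)(1+ψ₁(K₂−1)) + z₂(K₂−1)(1+ψ₁(K₁−1)) = 0
⇒ ψ₁ = [z₁(K₁−1)+z₂(K₂−1)] / [−(K₁−1)(K₂−1)] = 0.3744/0.5857 = 0.639
Drum-1 compositions:
  1: x = 0.448, y = 0.828
  2: x = 0.552, y = 0.172
Drum-2 feed = drum-1 liquid: z₂ = (0.4477, 0.5523).
Drum 2:
Binary case is linear: z₁(K₁−1)(1+ψ₂(K₂−1)) + z₂(K₂−1)(1+ψ₂(K₁−1)) = 0
⇒ ψ₂ = [z₁(K₁−1)+z₂(K₂−1)] / [−(K₁−1)(K₂−1)] = 0.6599/1.0024 = 0.658
  1: x = 0.189, y = 0.582
  2: x = 0.811, y = 0.418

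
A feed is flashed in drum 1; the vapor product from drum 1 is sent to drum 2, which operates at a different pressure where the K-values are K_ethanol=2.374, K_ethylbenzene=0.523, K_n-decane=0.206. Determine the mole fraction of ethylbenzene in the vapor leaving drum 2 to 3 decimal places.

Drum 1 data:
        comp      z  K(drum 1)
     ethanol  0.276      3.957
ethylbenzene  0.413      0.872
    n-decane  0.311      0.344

y_ethylbenzene (drum 2) = 0.249

Drum 1:
Material balance + equilibrium reduce to Σ zᵢ(Kᵢ−1)/(1+ψ₁(Kᵢ−1)) = 0.
g(0) = ΣzᵢKᵢ − 1 = 0.559 and g(1) = 1 − Σzᵢ/Kᵢ = -0.447, so a root lies in (0, 1).
Newton iteration, ψ₁⁰ = 0.38:
  ψ₁ = 0.380: g = 0.0570, g' = -0.780 → ψ₁ = 0.453
  ψ₁ = 0.453: g = 0.0024, g' = -0.719 → ψ₁ = 0.456
Converged at ψ₁ = 0.456.
Drum-1 compositions:
  ethanol: x = 0.117, y = 0.465
  ethylbenzene: x = 0.439, y = 0.382
  n-decane: x = 0.444, y = 0.153
Drum-2 feed = drum-1 vapor: z₂ = (0.4648, 0.3825, 0.1527).
Drum 2:
Material balance + equilibrium reduce to Σ zᵢ(Kᵢ−1)/(1+ψ₂(Kᵢ−1)) = 0.
Check two-phase: ΣzᵢKᵢ = 1.335 > 1 and Σzᵢ/Kᵢ = 1.668 > 1, so g(0) = 0.335 > 0 and g(1) = -0.668 < 0.
Iterate (Newton) starting at ψ₂ = 0.46:
  ψ₂ = 0.460: g = -0.0334, g' = -0.711 → ψ₂ = 0.413
Converged at ψ₂ = 0.413.
  ethanol: x = 0.297, y = 0.704
  ethylbenzene: x = 0.476, y = 0.249
  n-decane: x = 0.227, y = 0.047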